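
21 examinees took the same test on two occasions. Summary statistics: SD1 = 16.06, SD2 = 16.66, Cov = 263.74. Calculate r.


r = cov(X,Y) / (SD_X * SD_Y)
r = 263.74 / (16.06 * 16.66)
r = 263.74 / 267.5596
r = 0.9857

0.9857


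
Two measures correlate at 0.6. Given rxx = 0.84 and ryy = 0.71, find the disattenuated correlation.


r_corrected = rxy / sqrt(rxx * ryy)
= 0.6 / sqrt(0.84 * 0.71)
= 0.6 / sqrt(0.5964)
= 0.6 / 0.772269
r_corrected = 0.7769

0.7769


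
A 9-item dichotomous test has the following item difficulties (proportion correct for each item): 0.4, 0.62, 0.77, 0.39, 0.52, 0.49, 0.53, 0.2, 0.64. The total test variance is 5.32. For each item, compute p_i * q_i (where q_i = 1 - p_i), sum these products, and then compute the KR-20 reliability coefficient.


For each item, compute p_i * q_i:
  Item 1: 0.4 * 0.6 = 0.24
  Item 2: 0.62 * 0.38 = 0.2356
  Item 3: 0.77 * 0.23 = 0.1771
  Item 4: 0.39 * 0.61 = 0.2379
  Item 5: 0.52 * 0.48 = 0.2496
  Item 6: 0.49 * 0.51 = 0.2499
  Item 7: 0.53 * 0.47 = 0.2491
  Item 8: 0.2 * 0.8 = 0.16
  Item 9: 0.64 * 0.36 = 0.2304
Sum(p_i * q_i) = 0.24 + 0.2356 + 0.1771 + 0.2379 + 0.2496 + 0.2499 + 0.2491 + 0.16 + 0.2304 = 2.0296
KR-20 = (k/(k-1)) * (1 - Sum(p_i*q_i) / Var_total)
= (9/8) * (1 - 2.0296/5.32)
= 1.125 * 0.6185
KR-20 = 0.6958

0.6958


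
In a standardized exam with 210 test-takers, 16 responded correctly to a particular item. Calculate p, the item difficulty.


Item difficulty p = number correct / total examinees
p = 16 / 210
p = 0.0762

0.0762


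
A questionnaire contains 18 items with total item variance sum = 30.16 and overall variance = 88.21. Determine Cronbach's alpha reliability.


alpha = (k/(k-1)) * (1 - sum(si^2)/s_total^2)
= (18/17) * (1 - 30.16/88.21)
alpha = 0.6968

0.6968


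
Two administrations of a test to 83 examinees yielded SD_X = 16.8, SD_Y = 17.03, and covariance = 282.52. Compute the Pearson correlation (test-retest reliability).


r = cov(X,Y) / (SD_X * SD_Y)
r = 282.52 / (16.8 * 17.03)
r = 282.52 / 286.104
r = 0.9875

0.9875


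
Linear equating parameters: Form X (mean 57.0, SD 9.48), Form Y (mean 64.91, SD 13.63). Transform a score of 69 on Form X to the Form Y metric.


slope = SD_Y / SD_X = 13.63 / 9.48 ~ 1.4378
intercept = mean_Y - slope * mean_X = 64.91 - (13.63 / 9.48) * 57.0 ~ -17.0425
Y = slope * X + intercept. To avoid rounding drift from the rounded slope/intercept, evaluate the equivalent form Y = mean_Y + SD_Y * (X - mean_X) / SD_X at full precision:
Y = 64.91 + 13.63 * (69 - 57.0) / 9.48
Y = 64.91 + 13.63 * 12.0 / 9.48
Y = 64.91 + 163.56 / 9.48
Y = 64.91 + 17.2532
Y = 82.1632

82.1632


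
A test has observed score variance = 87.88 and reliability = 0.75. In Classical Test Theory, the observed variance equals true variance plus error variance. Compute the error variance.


var_true = rxx * var_obs = 0.75 * 87.88 = 65.91
var_error = var_obs - var_true
var_error = 87.88 - 65.91
var_error = 21.97

21.97


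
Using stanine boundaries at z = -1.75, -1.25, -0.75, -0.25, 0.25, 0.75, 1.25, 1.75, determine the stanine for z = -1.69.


Stanine boundaries: [-1.75, -1.25, -0.75, -0.25, 0.25, 0.75, 1.25, 1.75]
z = -1.69
Check each boundary:
  z >= -1.75 -> could be stanine 2
  z < -1.25
  z < -0.75
  z < -0.25
  z < 0.25
  z < 0.75
  z < 1.25
  z < 1.75
Highest qualifying boundary gives stanine = 2

2


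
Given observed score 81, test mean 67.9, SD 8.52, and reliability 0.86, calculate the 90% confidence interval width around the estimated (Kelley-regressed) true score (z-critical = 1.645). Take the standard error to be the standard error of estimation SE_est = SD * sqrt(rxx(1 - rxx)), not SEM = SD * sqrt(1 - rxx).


True score estimate = 0.86*81 + 0.14*67.9 = 79.166
SE_est = SD * sqrt(rxx * (1 - rxx)) = 8.52 * sqrt(0.86 * 0.14) = 8.52 * sqrt(0.1204) = 2.95633
CI = T_est +/- z * SE_est, so width = 2 * z * SE_est = 2 * 1.645 * 2.95633
Width = 9.7263

9.7263


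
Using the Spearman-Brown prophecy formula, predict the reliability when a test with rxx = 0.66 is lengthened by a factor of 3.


r_new = (n * rxx) / (1 + (n-1) * rxx)
r_new = (3 * 0.66) / (1 + 2 * 0.66)
r_new = 1.98 / 2.32
r_new = 0.8534

0.8534


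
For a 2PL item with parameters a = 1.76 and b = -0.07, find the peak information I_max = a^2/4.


For 2PL, max info at theta = b = -0.07
I_max = a^2 / 4 = 1.76^2 / 4
= 3.0976 / 4
I_max = 0.7744

0.7744


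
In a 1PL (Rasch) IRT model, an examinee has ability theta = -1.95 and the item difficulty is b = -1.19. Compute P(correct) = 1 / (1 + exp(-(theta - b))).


theta - b = -1.95 - -1.19 = -0.76
exp(-(theta - b)) = exp(0.76) = 2.1383
P = 1 / (1 + 2.1383)
P = 0.3186

0.3186


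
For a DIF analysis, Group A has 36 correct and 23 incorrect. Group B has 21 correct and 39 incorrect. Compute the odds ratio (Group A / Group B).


Odds_A = 36/23 = 1.5652
Odds_B = 21/39 = 0.5385
OR = Odds_A / Odds_B = 1.5652 / 0.5385
Exactly, OR = (36 * 39) / (23 * 21) = 1404 / 483
OR = 2.9068

2.9068


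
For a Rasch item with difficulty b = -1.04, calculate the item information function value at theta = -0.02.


P = 1/(1+exp(-(-0.02--1.04))) = 0.735
I = P*(1-P) = 0.735 * 0.265
I = 0.1948

0.1948


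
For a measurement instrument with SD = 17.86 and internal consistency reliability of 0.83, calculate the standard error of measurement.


SEM = SD * sqrt(1 - rxx)
SEM = 17.86 * sqrt(1 - 0.83)
SEM = 17.86 * sqrt(0.17) = 17.86 * 0.412311
SEM = 7.3639

7.3639


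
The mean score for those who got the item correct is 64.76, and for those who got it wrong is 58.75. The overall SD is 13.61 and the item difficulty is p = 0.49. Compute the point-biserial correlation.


q = 1 - p = 0.51
rpb = ((M1 - M0) / SD) * sqrt(p * q)
rpb = ((64.76 - 58.75) / 13.61) * sqrt(0.49 * 0.51)
rpb = 0.2207

0.2207


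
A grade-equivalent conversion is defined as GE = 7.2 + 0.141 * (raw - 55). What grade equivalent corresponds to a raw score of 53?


raw - median = 53 - 55 = -2
slope * diff = 0.141 * -2 = -0.282
GE = 7.2 + -0.282
GE = 6.918

6.918


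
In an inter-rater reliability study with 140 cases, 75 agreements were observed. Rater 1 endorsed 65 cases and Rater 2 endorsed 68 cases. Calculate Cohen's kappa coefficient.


P_o = 75/140 = 0.535714
P_e = (65*68 + 75*72) / 19600 = 0.50102
kappa = (P_o - P_e) / (1 - P_e)
kappa = (0.535714 - 0.50102) / (1 - 0.50102)
kappa = 0.0695

0.0695


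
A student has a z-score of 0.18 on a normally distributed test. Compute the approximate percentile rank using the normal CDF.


CDF(z) = 0.5 * (1 + erf(z/sqrt(2)))
erf(0.1273) = 0.1428
CDF = 0.5714
Percentile rank = 0.5714 * 100 = 57.14

57.14


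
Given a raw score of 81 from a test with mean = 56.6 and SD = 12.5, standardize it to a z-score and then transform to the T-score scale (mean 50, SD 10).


z = (X - mean) / SD = (81 - 56.6) / 12.5
z = 24.4 / 12.5
z = 1.952
T-score = T = 50 + 10z
Carry z at full precision (z = 24.4 / 12.5) into the conversion:
T-score = 50 + 10 * (24.4 / 12.5) = 50 + 244 / 12.5
T-score = 50 + 19.52
T-score = 69.52

69.52


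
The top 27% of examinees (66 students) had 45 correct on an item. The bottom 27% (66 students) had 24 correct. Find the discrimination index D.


p_upper = 45/66 = 0.6818
p_lower = 24/66 = 0.3636
D = 0.6818 - 0.3636 = 0.3182

0.3182


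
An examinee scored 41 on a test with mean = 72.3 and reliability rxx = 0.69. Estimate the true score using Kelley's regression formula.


T_est = rxx * X + (1 - rxx) * mean
T_est = 0.69 * 41 + 0.31 * 72.3
T_est = 28.29 + 22.413
T_est = 50.703

50.703


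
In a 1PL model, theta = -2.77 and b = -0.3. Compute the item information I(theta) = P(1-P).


P = 1/(1+exp(-(-2.77--0.3))) = 0.078
I = P*(1-P) = 0.078 * 0.922
I = 0.0719

0.0719


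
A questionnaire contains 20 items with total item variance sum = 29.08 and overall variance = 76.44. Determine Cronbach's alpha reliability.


alpha = (k/(k-1)) * (1 - sum(si^2)/s_total^2)
= (20/19) * (1 - 29.08/76.44)
alpha = 0.6522

0.6522


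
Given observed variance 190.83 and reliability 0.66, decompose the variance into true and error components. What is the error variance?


var_true = rxx * var_obs = 0.66 * 190.83 = 125.9478
var_error = var_obs - var_true
var_error = 190.83 - 125.9478
var_error = 64.8822

64.8822


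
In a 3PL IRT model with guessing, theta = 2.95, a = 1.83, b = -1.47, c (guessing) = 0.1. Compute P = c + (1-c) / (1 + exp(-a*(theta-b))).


logit = 1.83*(2.95 - -1.47) = 8.0886
P* = 1/(1 + exp(-8.0886)) = 0.9997
P = 0.1 + (1 - 0.1) * 0.9997
P = 0.9997

0.9997


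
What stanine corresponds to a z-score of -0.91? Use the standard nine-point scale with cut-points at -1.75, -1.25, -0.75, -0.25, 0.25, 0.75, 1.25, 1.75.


Stanine boundaries: [-1.75, -1.25, -0.75, -0.25, 0.25, 0.75, 1.25, 1.75]
z = -0.91
Check each boundary:
  z >= -1.75 -> could be stanine 2
  z >= -1.25 -> could be stanine 3
  z < -0.75
  z < -0.25
  z < 0.25
  z < 0.75
  z < 1.25
  z < 1.75
Highest qualifying boundary gives stanine = 3

3


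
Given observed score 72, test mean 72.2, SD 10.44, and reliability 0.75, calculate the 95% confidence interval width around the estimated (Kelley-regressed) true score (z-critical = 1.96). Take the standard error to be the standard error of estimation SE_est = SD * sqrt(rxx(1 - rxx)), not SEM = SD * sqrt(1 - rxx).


True score estimate = 0.75*72 + 0.25*72.2 = 72.05
SE_est = SD * sqrt(rxx * (1 - rxx)) = 10.44 * sqrt(0.75 * 0.25) = 10.44 * sqrt(0.1875) = 4.520653
CI = T_est +/- z * SE_est, so width = 2 * z * SE_est = 2 * 1.96 * 4.520653
Width = 17.721

17.721


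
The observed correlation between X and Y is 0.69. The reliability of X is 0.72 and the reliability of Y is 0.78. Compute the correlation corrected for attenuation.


r_corrected = rxy / sqrt(rxx * ryy)
= 0.69 / sqrt(0.72 * 0.78)
= 0.69 / sqrt(0.5616)
= 0.69 / 0.7494
r_corrected = 0.9207

0.9207


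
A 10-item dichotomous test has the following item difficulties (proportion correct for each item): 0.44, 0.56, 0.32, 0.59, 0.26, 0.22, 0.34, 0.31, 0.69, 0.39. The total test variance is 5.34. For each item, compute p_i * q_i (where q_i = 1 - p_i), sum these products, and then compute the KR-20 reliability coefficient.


For each item, compute p_i * q_i:
  Item 1: 0.44 * 0.56 = 0.2464
  Item 2: 0.56 * 0.44 = 0.2464
  Item 3: 0.32 * 0.68 = 0.2176
  Item 4: 0.59 * 0.41 = 0.2419
  Item 5: 0.26 * 0.74 = 0.1924
  Item 6: 0.22 * 0.78 = 0.1716
  Item 7: 0.34 * 0.66 = 0.2244
  Item 8: 0.31 * 0.69 = 0.2139
  Item 9: 0.69 * 0.31 = 0.2139
  Item 10: 0.39 * 0.61 = 0.2379
Sum(p_i * q_i) = 0.2464 + 0.2464 + 0.2176 + 0.2419 + 0.1924 + 0.1716 + 0.2244 + 0.2139 + 0.2139 + 0.2379 = 2.2064
KR-20 = (k/(k-1)) * (1 - Sum(p_i*q_i) / Var_total)
= (10/9) * (1 - 2.2064/5.34)
= 1.1111 * 0.5868
KR-20 = 0.652

0.652


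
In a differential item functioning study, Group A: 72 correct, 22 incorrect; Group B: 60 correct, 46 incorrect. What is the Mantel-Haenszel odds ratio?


Odds_A = 72/22 = 3.2727
Odds_B = 60/46 = 1.3043
OR = Odds_A / Odds_B = 3.2727 / 1.3043
Exactly, OR = (72 * 46) / (22 * 60) = 3312 / 1320
OR = 2.5091

2.5091


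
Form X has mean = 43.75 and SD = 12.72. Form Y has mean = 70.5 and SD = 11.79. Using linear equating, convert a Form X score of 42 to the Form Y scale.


slope = SD_Y / SD_X = 11.79 / 12.72 ~ 0.9269
intercept = mean_Y - slope * mean_X = 70.5 - (11.79 / 12.72) * 43.75 ~ 29.9487
Y = slope * X + intercept. To avoid rounding drift from the rounded slope/intercept, evaluate the equivalent form Y = mean_Y + SD_Y * (X - mean_X) / SD_X at full precision:
Y = 70.5 + 11.79 * (42 - 43.75) / 12.72
Y = 70.5 - 11.79 * 1.75 / 12.72
Y = 70.5 - 20.6325 / 12.72
Y = 70.5 - 1.6221
Y = 68.8779

68.8779


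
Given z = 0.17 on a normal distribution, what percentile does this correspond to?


CDF(z) = 0.5 * (1 + erf(z/sqrt(2)))
erf(0.1202) = 0.135
CDF = 0.5675
Percentile rank = 0.5675 * 100 = 56.75

56.75


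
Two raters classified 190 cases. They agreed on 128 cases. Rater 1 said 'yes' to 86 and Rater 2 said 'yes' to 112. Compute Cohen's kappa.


P_o = 128/190 = 0.673684
P_e = (86*112 + 104*78) / 36100 = 0.491524
kappa = (P_o - P_e) / (1 - P_e)
kappa = (0.673684 - 0.491524) / (1 - 0.491524)
kappa = 0.3582

0.3582


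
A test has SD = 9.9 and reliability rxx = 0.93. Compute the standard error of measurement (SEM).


SEM = SD * sqrt(1 - rxx)
SEM = 9.9 * sqrt(1 - 0.93)
SEM = 9.9 * sqrt(0.07) = 9.9 * 0.264575
SEM = 2.6193

2.6193


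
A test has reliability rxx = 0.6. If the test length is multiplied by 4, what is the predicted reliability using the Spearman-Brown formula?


r_new = (n * rxx) / (1 + (n-1) * rxx)
r_new = (4 * 0.6) / (1 + 3 * 0.6)
r_new = 2.4 / 2.8
r_new = 0.8571

0.8571


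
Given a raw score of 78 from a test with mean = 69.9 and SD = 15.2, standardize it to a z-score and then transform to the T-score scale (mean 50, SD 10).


z = (X - mean) / SD = (78 - 69.9) / 15.2
z = 8.1 / 15.2
z = 0.5329
T-score = T = 50 + 10z
Carry z at full precision (z = 8.1 / 15.2) into the conversion:
T-score = 50 + 10 * (8.1 / 15.2) = 50 + 81 / 15.2
T-score = 50 + 5.3289
T-score = 55.3289

55.3289


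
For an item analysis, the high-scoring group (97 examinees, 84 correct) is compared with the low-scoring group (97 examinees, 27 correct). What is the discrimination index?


p_upper = 84/97 = 0.866
p_lower = 27/97 = 0.2784
D = 0.866 - 0.2784 = 0.5876

0.5876


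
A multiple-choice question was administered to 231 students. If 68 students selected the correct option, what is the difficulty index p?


Item difficulty p = number correct / total examinees
p = 68 / 231
p = 0.2944

0.2944


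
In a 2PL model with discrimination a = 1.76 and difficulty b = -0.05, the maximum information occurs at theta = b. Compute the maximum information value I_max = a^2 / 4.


For 2PL, max info at theta = b = -0.05
I_max = a^2 / 4 = 1.76^2 / 4
= 3.0976 / 4
I_max = 0.7744

0.7744


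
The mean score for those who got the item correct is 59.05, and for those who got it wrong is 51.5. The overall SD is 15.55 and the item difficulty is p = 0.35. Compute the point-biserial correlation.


q = 1 - p = 0.65
rpb = ((M1 - M0) / SD) * sqrt(p * q)
rpb = ((59.05 - 51.5) / 15.55) * sqrt(0.35 * 0.65)
rpb = 0.2316

0.2316


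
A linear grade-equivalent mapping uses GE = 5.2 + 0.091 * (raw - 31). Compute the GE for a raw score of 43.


raw - median = 43 - 31 = 12
slope * diff = 0.091 * 12 = 1.092
GE = 5.2 + 1.092
GE = 6.292

6.292


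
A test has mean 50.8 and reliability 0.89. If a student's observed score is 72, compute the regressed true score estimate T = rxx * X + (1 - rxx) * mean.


T_est = rxx * X + (1 - rxx) * mean
T_est = 0.89 * 72 + 0.11 * 50.8
T_est = 64.08 + 5.588
T_est = 69.668

69.668


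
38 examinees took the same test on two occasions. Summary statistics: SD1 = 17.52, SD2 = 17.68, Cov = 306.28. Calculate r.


r = cov(X,Y) / (SD_X * SD_Y)
r = 306.28 / (17.52 * 17.68)
r = 306.28 / 309.7536
r = 0.9888

0.9888


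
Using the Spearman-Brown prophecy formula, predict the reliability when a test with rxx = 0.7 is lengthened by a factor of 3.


r_new = (n * rxx) / (1 + (n-1) * rxx)
r_new = (3 * 0.7) / (1 + 2 * 0.7)
r_new = 2.1 / 2.4
r_new = 0.875

0.875


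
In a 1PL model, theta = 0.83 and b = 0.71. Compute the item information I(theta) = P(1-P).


P = 1/(1+exp(-(0.83-0.71))) = 0.53
I = P*(1-P) = 0.53 * 0.47
I = 0.2491

0.2491


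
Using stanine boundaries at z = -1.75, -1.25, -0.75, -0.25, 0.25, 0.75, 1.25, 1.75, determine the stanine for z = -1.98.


Stanine boundaries: [-1.75, -1.25, -0.75, -0.25, 0.25, 0.75, 1.25, 1.75]
z = -1.98
Check each boundary:
  z < -1.75
  z < -1.25
  z < -0.75
  z < -0.25
  z < 0.25
  z < 0.75
  z < 1.25
  z < 1.75
Highest qualifying boundary gives stanine = 1

1


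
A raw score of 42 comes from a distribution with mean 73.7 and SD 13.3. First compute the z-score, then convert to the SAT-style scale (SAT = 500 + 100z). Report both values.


z = (X - mean) / SD = (42 - 73.7) / 13.3
z = -31.7 / 13.3
z = -2.3835
SAT-scale = SAT = 500 + 100z
Carry z at full precision (z = -31.7 / 13.3) into the conversion:
SAT-scale = 500 + 100 * (-31.7 / 13.3) = 500 + -3170 / 13.3
SAT-scale = 500 + -238.3459
SAT-scale = 261.6541

261.6541


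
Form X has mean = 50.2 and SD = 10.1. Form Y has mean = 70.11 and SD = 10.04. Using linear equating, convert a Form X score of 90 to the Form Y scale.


slope = SD_Y / SD_X = 10.04 / 10.1 ~ 0.9941
intercept = mean_Y - slope * mean_X = 70.11 - (10.04 / 10.1) * 50.2 ~ 20.2082
Y = slope * X + intercept. To avoid rounding drift from the rounded slope/intercept, evaluate the equivalent form Y = mean_Y + SD_Y * (X - mean_X) / SD_X at full precision:
Y = 70.11 + 10.04 * (90 - 50.2) / 10.1
Y = 70.11 + 10.04 * 39.8 / 10.1
Y = 70.11 + 399.592 / 10.1
Y = 70.11 + 39.5636
Y = 109.6736

109.6736


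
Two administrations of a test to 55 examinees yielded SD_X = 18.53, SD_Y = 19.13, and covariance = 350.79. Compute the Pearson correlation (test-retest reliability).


r = cov(X,Y) / (SD_X * SD_Y)
r = 350.79 / (18.53 * 19.13)
r = 350.79 / 354.4789
r = 0.9896

0.9896


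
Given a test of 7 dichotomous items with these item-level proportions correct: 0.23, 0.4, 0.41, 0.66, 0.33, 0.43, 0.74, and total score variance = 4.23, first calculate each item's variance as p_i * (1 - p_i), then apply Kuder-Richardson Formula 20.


For each item, compute p_i * q_i:
  Item 1: 0.23 * 0.77 = 0.1771
  Item 2: 0.4 * 0.6 = 0.24
  Item 3: 0.41 * 0.59 = 0.2419
  Item 4: 0.66 * 0.34 = 0.2244
  Item 5: 0.33 * 0.67 = 0.2211
  Item 6: 0.43 * 0.57 = 0.2451
  Item 7: 0.74 * 0.26 = 0.1924
Sum(p_i * q_i) = 0.1771 + 0.24 + 0.2419 + 0.2244 + 0.2211 + 0.2451 + 0.1924 = 1.542
KR-20 = (k/(k-1)) * (1 - Sum(p_i*q_i) / Var_total)
= (7/6) * (1 - 1.542/4.23)
= 1.1667 * 0.6355
KR-20 = 0.7414

0.7414


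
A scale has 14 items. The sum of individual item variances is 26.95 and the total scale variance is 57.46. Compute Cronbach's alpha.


alpha = (k/(k-1)) * (1 - sum(si^2)/s_total^2)
= (14/13) * (1 - 26.95/57.46)
alpha = 0.5718

0.5718


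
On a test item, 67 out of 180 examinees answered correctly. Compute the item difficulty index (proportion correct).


Item difficulty p = number correct / total examinees
p = 67 / 180
p = 0.3722

0.3722


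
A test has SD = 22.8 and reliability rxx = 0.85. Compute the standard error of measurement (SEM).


SEM = SD * sqrt(1 - rxx)
SEM = 22.8 * sqrt(1 - 0.85)
SEM = 22.8 * sqrt(0.15) = 22.8 * 0.387298
SEM = 8.8304

8.8304


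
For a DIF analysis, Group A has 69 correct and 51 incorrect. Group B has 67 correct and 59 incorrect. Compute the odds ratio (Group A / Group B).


Odds_A = 69/51 = 1.3529
Odds_B = 67/59 = 1.1356
OR = Odds_A / Odds_B = 1.3529 / 1.1356
Exactly, OR = (69 * 59) / (51 * 67) = 4071 / 3417
OR = 1.1914

1.1914


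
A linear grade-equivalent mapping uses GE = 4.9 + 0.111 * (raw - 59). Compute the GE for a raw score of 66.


raw - median = 66 - 59 = 7
slope * diff = 0.111 * 7 = 0.777
GE = 4.9 + 0.777
GE = 5.677

5.677


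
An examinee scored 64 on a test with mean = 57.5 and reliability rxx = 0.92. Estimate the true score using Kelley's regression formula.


T_est = rxx * X + (1 - rxx) * mean
T_est = 0.92 * 64 + 0.08 * 57.5
T_est = 58.88 + 4.6
T_est = 63.48

63.48


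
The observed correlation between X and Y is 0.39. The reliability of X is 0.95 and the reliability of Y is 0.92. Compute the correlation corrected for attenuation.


r_corrected = rxy / sqrt(rxx * ryy)
= 0.39 / sqrt(0.95 * 0.92)
= 0.39 / sqrt(0.874)
= 0.39 / 0.93488
r_corrected = 0.4172

0.4172


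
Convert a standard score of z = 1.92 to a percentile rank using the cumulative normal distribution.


CDF(z) = 0.5 * (1 + erf(z/sqrt(2)))
erf(1.3576) = 0.9451
CDF = 0.9726
Percentile rank = 0.9726 * 100 = 97.26

97.26


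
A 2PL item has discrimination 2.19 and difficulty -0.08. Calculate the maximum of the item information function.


For 2PL, max info at theta = b = -0.08
I_max = a^2 / 4 = 2.19^2 / 4
= 4.7961 / 4
I_max = 1.199

1.199


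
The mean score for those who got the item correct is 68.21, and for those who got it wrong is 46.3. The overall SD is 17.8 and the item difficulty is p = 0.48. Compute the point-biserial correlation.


q = 1 - p = 0.52
rpb = ((M1 - M0) / SD) * sqrt(p * q)
rpb = ((68.21 - 46.3) / 17.8) * sqrt(0.48 * 0.52)
rpb = 0.615

0.615


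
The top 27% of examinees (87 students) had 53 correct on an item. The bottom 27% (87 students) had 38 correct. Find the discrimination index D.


p_upper = 53/87 = 0.6092
p_lower = 38/87 = 0.4368
D = 0.6092 - 0.4368 = 0.1724

0.1724


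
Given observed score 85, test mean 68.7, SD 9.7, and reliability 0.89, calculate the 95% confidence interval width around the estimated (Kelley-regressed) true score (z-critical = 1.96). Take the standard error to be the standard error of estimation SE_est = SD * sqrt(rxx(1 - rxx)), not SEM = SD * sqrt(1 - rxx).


True score estimate = 0.89*85 + 0.11*68.7 = 83.207
SE_est = SD * sqrt(rxx * (1 - rxx)) = 9.7 * sqrt(0.89 * 0.11) = 9.7 * sqrt(0.0979) = 3.035031
CI = T_est +/- z * SE_est, so width = 2 * z * SE_est = 2 * 1.96 * 3.035031
Width = 11.8973

11.8973


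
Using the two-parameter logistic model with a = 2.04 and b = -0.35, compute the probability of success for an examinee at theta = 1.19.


a*(theta - b) = 2.04 * (1.19 - -0.35) = 3.1416
exp(-3.1416) = 0.0432
P = 1 / (1 + 0.0432)
P = 0.9586

0.9586


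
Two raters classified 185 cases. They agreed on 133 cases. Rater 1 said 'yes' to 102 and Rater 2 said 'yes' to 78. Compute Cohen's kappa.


P_o = 133/185 = 0.718919
P_e = (102*78 + 83*107) / 34225 = 0.49195
kappa = (P_o - P_e) / (1 - P_e)
kappa = (0.718919 - 0.49195) / (1 - 0.49195)
kappa = 0.4467

0.4467


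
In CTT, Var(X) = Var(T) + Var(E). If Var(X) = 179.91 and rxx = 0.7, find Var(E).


var_true = rxx * var_obs = 0.7 * 179.91 = 125.937
var_error = var_obs - var_true
var_error = 179.91 - 125.937
var_error = 53.973

53.973


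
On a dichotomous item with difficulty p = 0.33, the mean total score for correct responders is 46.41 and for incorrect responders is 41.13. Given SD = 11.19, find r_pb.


q = 1 - p = 0.67
rpb = ((M1 - M0) / SD) * sqrt(p * q)
rpb = ((46.41 - 41.13) / 11.19) * sqrt(0.33 * 0.67)
rpb = 0.2219

0.2219


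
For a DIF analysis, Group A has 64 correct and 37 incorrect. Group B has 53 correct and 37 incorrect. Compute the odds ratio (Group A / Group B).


Odds_A = 64/37 = 1.7297
Odds_B = 53/37 = 1.4324
OR = Odds_A / Odds_B = 1.7297 / 1.4324
Exactly, OR = (64 * 37) / (37 * 53) = 2368 / 1961
OR = 1.2075

1.2075


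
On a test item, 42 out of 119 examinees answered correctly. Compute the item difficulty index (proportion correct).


Item difficulty p = number correct / total examinees
p = 42 / 119
p = 0.3529

0.3529


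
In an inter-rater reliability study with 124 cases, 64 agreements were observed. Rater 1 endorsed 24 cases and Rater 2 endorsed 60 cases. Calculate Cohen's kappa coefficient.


P_o = 64/124 = 0.516129
P_e = (24*60 + 100*64) / 15376 = 0.509886
kappa = (P_o - P_e) / (1 - P_e)
kappa = (0.516129 - 0.509886) / (1 - 0.509886)
kappa = 0.0127

0.0127


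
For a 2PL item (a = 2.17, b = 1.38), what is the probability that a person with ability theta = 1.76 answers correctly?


a*(theta - b) = 2.17 * (1.76 - 1.38) = 0.8246
exp(-0.8246) = 0.4384
P = 1 / (1 + 0.4384)
P = 0.6952

0.6952


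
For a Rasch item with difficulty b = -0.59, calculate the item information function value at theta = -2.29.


P = 1/(1+exp(-(-2.29--0.59))) = 0.1545
I = P*(1-P) = 0.1545 * 0.8455
I = 0.1306

0.1306


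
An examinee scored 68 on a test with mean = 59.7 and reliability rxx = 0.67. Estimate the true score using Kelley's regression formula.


T_est = rxx * X + (1 - rxx) * mean
T_est = 0.67 * 68 + 0.33 * 59.7
T_est = 45.56 + 19.701
T_est = 65.261

65.261


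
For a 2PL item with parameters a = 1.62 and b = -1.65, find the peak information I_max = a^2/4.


For 2PL, max info at theta = b = -1.65
I_max = a^2 / 4 = 1.62^2 / 4
= 2.6244 / 4
I_max = 0.6561

0.6561


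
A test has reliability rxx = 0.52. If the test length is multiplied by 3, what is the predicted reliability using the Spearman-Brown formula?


r_new = (n * rxx) / (1 + (n-1) * rxx)
r_new = (3 * 0.52) / (1 + 2 * 0.52)
r_new = 1.56 / 2.04
r_new = 0.7647

0.7647


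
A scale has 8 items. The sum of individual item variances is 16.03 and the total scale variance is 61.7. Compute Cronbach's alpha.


alpha = (k/(k-1)) * (1 - sum(si^2)/s_total^2)
= (8/7) * (1 - 16.03/61.7)
alpha = 0.8459

0.8459


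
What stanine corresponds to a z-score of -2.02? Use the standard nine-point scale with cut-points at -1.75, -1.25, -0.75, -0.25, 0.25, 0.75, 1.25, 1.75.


Stanine boundaries: [-1.75, -1.25, -0.75, -0.25, 0.25, 0.75, 1.25, 1.75]
z = -2.02
Check each boundary:
  z < -1.75
  z < -1.25
  z < -0.75
  z < -0.25
  z < 0.25
  z < 0.75
  z < 1.25
  z < 1.75
Highest qualifying boundary gives stanine = 1

1


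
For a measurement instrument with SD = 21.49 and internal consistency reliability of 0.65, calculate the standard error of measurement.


SEM = SD * sqrt(1 - rxx)
SEM = 21.49 * sqrt(1 - 0.65)
SEM = 21.49 * sqrt(0.35) = 21.49 * 0.591608
SEM = 12.7137

12.7137


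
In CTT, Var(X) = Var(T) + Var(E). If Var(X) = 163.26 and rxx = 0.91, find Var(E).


var_true = rxx * var_obs = 0.91 * 163.26 = 148.5666
var_error = var_obs - var_true
var_error = 163.26 - 148.5666
var_error = 14.6934

14.6934


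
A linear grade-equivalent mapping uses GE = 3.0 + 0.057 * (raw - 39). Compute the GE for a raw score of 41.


raw - median = 41 - 39 = 2
slope * diff = 0.057 * 2 = 0.114
GE = 3.0 + 0.114
GE = 3.114

3.114


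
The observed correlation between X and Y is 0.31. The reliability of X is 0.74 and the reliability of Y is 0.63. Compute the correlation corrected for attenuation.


r_corrected = rxy / sqrt(rxx * ryy)
= 0.31 / sqrt(0.74 * 0.63)
= 0.31 / sqrt(0.4662)
= 0.31 / 0.682788
r_corrected = 0.454

0.454


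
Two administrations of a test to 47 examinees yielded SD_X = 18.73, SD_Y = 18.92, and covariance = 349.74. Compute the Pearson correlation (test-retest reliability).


r = cov(X,Y) / (SD_X * SD_Y)
r = 349.74 / (18.73 * 18.92)
r = 349.74 / 354.3716
r = 0.9869

0.9869


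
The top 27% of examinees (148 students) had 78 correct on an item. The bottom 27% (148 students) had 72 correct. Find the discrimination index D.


p_upper = 78/148 = 0.527
p_lower = 72/148 = 0.4865
D = 0.527 - 0.4865 = 0.0405

0.0405


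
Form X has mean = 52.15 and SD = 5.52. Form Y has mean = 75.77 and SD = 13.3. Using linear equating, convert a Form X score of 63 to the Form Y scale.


slope = SD_Y / SD_X = 13.3 / 5.52 ~ 2.4094
intercept = mean_Y - slope * mean_X = 75.77 - (13.3 / 5.52) * 52.15 ~ -49.8813
Y = slope * X + intercept. To avoid rounding drift from the rounded slope/intercept, evaluate the equivalent form Y = mean_Y + SD_Y * (X - mean_X) / SD_X at full precision:
Y = 75.77 + 13.3 * (63 - 52.15) / 5.52
Y = 75.77 + 13.3 * 10.85 / 5.52
Y = 75.77 + 144.305 / 5.52
Y = 75.77 + 26.1422
Y = 101.9122

101.9122


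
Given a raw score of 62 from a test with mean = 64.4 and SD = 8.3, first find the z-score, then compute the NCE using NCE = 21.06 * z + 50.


z = (X - mean) / SD = (62 - 64.4) / 8.3
z = -2.4 / 8.3
z = -0.2892
NCE = NCE = 21.06z + 50
Carry z at full precision (z = -2.4 / 8.3) into the conversion:
NCE = 21.06 * (-2.4 / 8.3) + 50 = -50.544 / 8.3 + 50
NCE = -6.0896 + 50
NCE = 43.9104

43.9104


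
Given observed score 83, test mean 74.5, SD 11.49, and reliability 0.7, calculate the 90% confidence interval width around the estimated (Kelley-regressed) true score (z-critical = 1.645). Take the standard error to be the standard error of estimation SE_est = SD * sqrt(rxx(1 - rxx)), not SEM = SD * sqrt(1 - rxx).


True score estimate = 0.7*83 + 0.3*74.5 = 80.45
SE_est = SD * sqrt(rxx * (1 - rxx)) = 11.49 * sqrt(0.7 * 0.3) = 11.49 * sqrt(0.21) = 5.265379
CI = T_est +/- z * SE_est, so width = 2 * z * SE_est = 2 * 1.645 * 5.265379
Width = 17.3231

17.3231


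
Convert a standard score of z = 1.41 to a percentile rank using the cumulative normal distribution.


CDF(z) = 0.5 * (1 + erf(z/sqrt(2)))
erf(0.997) = 0.8415
CDF = 0.9207
Percentile rank = 0.9207 * 100 = 92.07

92.07


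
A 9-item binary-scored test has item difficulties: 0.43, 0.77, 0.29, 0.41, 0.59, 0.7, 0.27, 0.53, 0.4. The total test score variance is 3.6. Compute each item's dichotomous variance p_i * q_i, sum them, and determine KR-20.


For each item, compute p_i * q_i:
  Item 1: 0.43 * 0.57 = 0.2451
  Item 2: 0.77 * 0.23 = 0.1771
  Item 3: 0.29 * 0.71 = 0.2059
  Item 4: 0.41 * 0.59 = 0.2419
  Item 5: 0.59 * 0.41 = 0.2419
  Item 6: 0.7 * 0.3 = 0.21
  Item 7: 0.27 * 0.73 = 0.1971
  Item 8: 0.53 * 0.47 = 0.2491
  Item 9: 0.4 * 0.6 = 0.24
Sum(p_i * q_i) = 0.2451 + 0.1771 + 0.2059 + 0.2419 + 0.2419 + 0.21 + 0.1971 + 0.2491 + 0.24 = 2.0081
KR-20 = (k/(k-1)) * (1 - Sum(p_i*q_i) / Var_total)
= (9/8) * (1 - 2.0081/3.6)
= 1.125 * 0.4422
KR-20 = 0.4975

0.4975


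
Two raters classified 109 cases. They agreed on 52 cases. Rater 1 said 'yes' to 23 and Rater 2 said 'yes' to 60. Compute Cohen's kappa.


P_o = 52/109 = 0.477064
P_e = (23*60 + 86*49) / 11881 = 0.470836
kappa = (P_o - P_e) / (1 - P_e)
kappa = (0.477064 - 0.470836) / (1 - 0.470836)
kappa = 0.0118

0.0118


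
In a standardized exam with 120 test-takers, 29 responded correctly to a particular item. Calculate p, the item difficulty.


Item difficulty p = number correct / total examinees
p = 29 / 120
p = 0.2417

0.2417


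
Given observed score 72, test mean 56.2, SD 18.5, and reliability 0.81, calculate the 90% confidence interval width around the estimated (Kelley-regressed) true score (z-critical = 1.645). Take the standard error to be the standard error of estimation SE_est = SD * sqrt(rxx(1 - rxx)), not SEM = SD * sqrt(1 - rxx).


True score estimate = 0.81*72 + 0.19*56.2 = 68.998
SE_est = SD * sqrt(rxx * (1 - rxx)) = 18.5 * sqrt(0.81 * 0.19) = 18.5 * sqrt(0.1539) = 7.257567
CI = T_est +/- z * SE_est, so width = 2 * z * SE_est = 2 * 1.645 * 7.257567
Width = 23.8774

23.8774


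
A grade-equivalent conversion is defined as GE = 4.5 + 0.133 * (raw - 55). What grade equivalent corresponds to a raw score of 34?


raw - median = 34 - 55 = -21
slope * diff = 0.133 * -21 = -2.793
GE = 4.5 + -2.793
GE = 1.707

1.707


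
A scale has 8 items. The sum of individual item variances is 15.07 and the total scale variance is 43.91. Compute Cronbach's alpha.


alpha = (k/(k-1)) * (1 - sum(si^2)/s_total^2)
= (8/7) * (1 - 15.07/43.91)
alpha = 0.7506

0.7506


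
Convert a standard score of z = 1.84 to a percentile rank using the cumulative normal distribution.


CDF(z) = 0.5 * (1 + erf(z/sqrt(2)))
erf(1.3011) = 0.9342
CDF = 0.9671
Percentile rank = 0.9671 * 100 = 96.71

96.71


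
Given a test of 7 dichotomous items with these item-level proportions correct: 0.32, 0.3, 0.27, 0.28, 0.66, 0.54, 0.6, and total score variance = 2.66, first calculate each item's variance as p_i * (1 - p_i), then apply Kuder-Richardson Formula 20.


For each item, compute p_i * q_i:
  Item 1: 0.32 * 0.68 = 0.2176
  Item 2: 0.3 * 0.7 = 0.21
  Item 3: 0.27 * 0.73 = 0.1971
  Item 4: 0.28 * 0.72 = 0.2016
  Item 5: 0.66 * 0.34 = 0.2244
  Item 6: 0.54 * 0.46 = 0.2484
  Item 7: 0.6 * 0.4 = 0.24
Sum(p_i * q_i) = 0.2176 + 0.21 + 0.1971 + 0.2016 + 0.2244 + 0.2484 + 0.24 = 1.5391
KR-20 = (k/(k-1)) * (1 - Sum(p_i*q_i) / Var_total)
= (7/6) * (1 - 1.5391/2.66)
= 1.1667 * 0.4214
KR-20 = 0.4916

0.4916


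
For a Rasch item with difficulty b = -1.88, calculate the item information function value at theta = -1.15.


P = 1/(1+exp(-(-1.15--1.88))) = 0.6748
I = P*(1-P) = 0.6748 * 0.3252
I = 0.2194

0.2194


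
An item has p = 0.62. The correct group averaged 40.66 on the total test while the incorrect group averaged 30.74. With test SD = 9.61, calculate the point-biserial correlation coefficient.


q = 1 - p = 0.38
rpb = ((M1 - M0) / SD) * sqrt(p * q)
rpb = ((40.66 - 30.74) / 9.61) * sqrt(0.62 * 0.38)
rpb = 0.501

0.501


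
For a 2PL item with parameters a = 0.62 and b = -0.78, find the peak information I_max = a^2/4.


For 2PL, max info at theta = b = -0.78
I_max = a^2 / 4 = 0.62^2 / 4
= 0.3844 / 4
I_max = 0.0961

0.0961


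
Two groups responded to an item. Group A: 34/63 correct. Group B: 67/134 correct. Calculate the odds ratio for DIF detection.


Odds_A = 34/29 = 1.1724
Odds_B = 67/67 = 1.0
OR = Odds_A / Odds_B = 1.1724 / 1.0
Exactly, OR = (34 * 67) / (29 * 67) = 2278 / 1943
OR = 1.1724

1.1724


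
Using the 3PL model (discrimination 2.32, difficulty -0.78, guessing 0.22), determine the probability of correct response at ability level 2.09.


logit = 2.32*(2.09 - -0.78) = 6.6584
P* = 1/(1 + exp(-6.6584)) = 0.9987
P = 0.22 + (1 - 0.22) * 0.9987
P = 0.999

0.999


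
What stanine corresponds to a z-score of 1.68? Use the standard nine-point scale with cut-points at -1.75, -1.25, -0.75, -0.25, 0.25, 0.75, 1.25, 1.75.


Stanine boundaries: [-1.75, -1.25, -0.75, -0.25, 0.25, 0.75, 1.25, 1.75]
z = 1.68
Check each boundary:
  z >= -1.75 -> could be stanine 2
  z >= -1.25 -> could be stanine 3
  z >= -0.75 -> could be stanine 4
  z >= -0.25 -> could be stanine 5
  z >= 0.25 -> could be stanine 6
  z >= 0.75 -> could be stanine 7
  z >= 1.25 -> could be stanine 8
  z < 1.75
Highest qualifying boundary gives stanine = 8

8


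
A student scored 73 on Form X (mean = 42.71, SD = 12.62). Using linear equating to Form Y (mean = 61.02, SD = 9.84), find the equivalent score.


slope = SD_Y / SD_X = 9.84 / 12.62 ~ 0.7797
intercept = mean_Y - slope * mean_X = 61.02 - (9.84 / 12.62) * 42.71 ~ 27.7184
Y = slope * X + intercept. To avoid rounding drift from the rounded slope/intercept, evaluate the equivalent form Y = mean_Y + SD_Y * (X - mean_X) / SD_X at full precision:
Y = 61.02 + 9.84 * (73 - 42.71) / 12.62
Y = 61.02 + 9.84 * 30.29 / 12.62
Y = 61.02 + 298.0536 / 12.62
Y = 61.02 + 23.6176
Y = 84.6376

84.6376


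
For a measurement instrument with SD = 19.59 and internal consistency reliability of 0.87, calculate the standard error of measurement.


SEM = SD * sqrt(1 - rxx)
SEM = 19.59 * sqrt(1 - 0.87)
SEM = 19.59 * sqrt(0.13) = 19.59 * 0.360555
SEM = 7.0633

7.0633


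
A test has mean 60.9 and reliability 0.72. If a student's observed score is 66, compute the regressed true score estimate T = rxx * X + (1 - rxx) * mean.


T_est = rxx * X + (1 - rxx) * mean
T_est = 0.72 * 66 + 0.28 * 60.9
T_est = 47.52 + 17.052
T_est = 64.572

64.572


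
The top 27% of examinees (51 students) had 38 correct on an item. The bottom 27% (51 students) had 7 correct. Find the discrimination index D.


p_upper = 38/51 = 0.7451
p_lower = 7/51 = 0.1373
D = 0.7451 - 0.1373 = 0.6078

0.6078


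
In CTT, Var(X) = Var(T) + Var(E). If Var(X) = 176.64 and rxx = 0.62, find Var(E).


var_true = rxx * var_obs = 0.62 * 176.64 = 109.5168
var_error = var_obs - var_true
var_error = 176.64 - 109.5168
var_error = 67.1232

67.1232


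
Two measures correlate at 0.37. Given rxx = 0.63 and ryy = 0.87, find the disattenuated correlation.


r_corrected = rxy / sqrt(rxx * ryy)
= 0.37 / sqrt(0.63 * 0.87)
= 0.37 / sqrt(0.5481)
= 0.37 / 0.740338
r_corrected = 0.4998

0.4998


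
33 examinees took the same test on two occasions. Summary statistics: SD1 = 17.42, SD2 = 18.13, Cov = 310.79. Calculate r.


r = cov(X,Y) / (SD_X * SD_Y)
r = 310.79 / (17.42 * 18.13)
r = 310.79 / 315.8246
r = 0.9841

0.9841


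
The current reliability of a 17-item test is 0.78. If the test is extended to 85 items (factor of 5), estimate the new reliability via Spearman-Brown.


r_new = (n * rxx) / (1 + (n-1) * rxx)
r_new = (5 * 0.78) / (1 + 4 * 0.78)
r_new = 3.9 / 4.12
r_new = 0.9466

0.9466


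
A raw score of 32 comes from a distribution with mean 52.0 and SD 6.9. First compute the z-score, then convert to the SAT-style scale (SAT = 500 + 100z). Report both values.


z = (X - mean) / SD = (32 - 52.0) / 6.9
z = -20.0 / 6.9
z = -2.8986
SAT-scale = SAT = 500 + 100z
Carry z at full precision (z = -20.0 / 6.9) into the conversion:
SAT-scale = 500 + 100 * (-20.0 / 6.9) = 500 + -2000 / 6.9
SAT-scale = 500 + -289.8551
SAT-scale = 210.1449

210.1449


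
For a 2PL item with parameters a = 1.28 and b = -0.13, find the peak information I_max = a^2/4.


For 2PL, max info at theta = b = -0.13
I_max = a^2 / 4 = 1.28^2 / 4
= 1.6384 / 4
I_max = 0.4096

0.4096


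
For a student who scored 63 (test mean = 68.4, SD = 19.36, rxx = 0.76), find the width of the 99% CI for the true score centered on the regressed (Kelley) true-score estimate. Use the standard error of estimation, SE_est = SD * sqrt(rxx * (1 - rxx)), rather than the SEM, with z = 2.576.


True score estimate = 0.76*63 + 0.24*68.4 = 64.296
SE_est = SD * sqrt(rxx * (1 - rxx)) = 19.36 * sqrt(0.76 * 0.24) = 19.36 * sqrt(0.1824) = 8.268329
CI = T_est +/- z * SE_est, so width = 2 * z * SE_est = 2 * 2.576 * 8.268329
Width = 42.5984

42.5984


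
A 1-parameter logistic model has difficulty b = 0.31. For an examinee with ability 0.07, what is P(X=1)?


theta - b = 0.07 - 0.31 = -0.24
exp(-(theta - b)) = exp(0.24) = 1.2712
P = 1 / (1 + 1.2712)
P = 0.4403

0.4403


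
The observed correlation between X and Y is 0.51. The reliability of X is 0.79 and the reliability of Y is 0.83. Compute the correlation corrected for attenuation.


r_corrected = rxy / sqrt(rxx * ryy)
= 0.51 / sqrt(0.79 * 0.83)
= 0.51 / sqrt(0.6557)
= 0.51 / 0.809753
r_corrected = 0.6298

0.6298


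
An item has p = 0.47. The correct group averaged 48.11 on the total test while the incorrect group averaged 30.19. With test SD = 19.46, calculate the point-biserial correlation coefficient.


q = 1 - p = 0.53
rpb = ((M1 - M0) / SD) * sqrt(p * q)
rpb = ((48.11 - 30.19) / 19.46) * sqrt(0.47 * 0.53)
rpb = 0.4596

0.4596


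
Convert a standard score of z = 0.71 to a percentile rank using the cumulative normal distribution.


CDF(z) = 0.5 * (1 + erf(z/sqrt(2)))
erf(0.502) = 0.5223
CDF = 0.7611
Percentile rank = 0.7611 * 100 = 76.11

76.11


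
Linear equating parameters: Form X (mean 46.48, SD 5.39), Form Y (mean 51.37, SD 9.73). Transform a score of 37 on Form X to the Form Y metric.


slope = SD_Y / SD_X = 9.73 / 5.39 ~ 1.8052
intercept = mean_Y - slope * mean_X = 51.37 - (9.73 / 5.39) * 46.48 ~ -32.5355
Y = slope * X + intercept. To avoid rounding drift from the rounded slope/intercept, evaluate the equivalent form Y = mean_Y + SD_Y * (X - mean_X) / SD_X at full precision:
Y = 51.37 + 9.73 * (37 - 46.48) / 5.39
Y = 51.37 - 9.73 * 9.48 / 5.39
Y = 51.37 - 92.2404 / 5.39
Y = 51.37 - 17.1132
Y = 34.2568

34.2568


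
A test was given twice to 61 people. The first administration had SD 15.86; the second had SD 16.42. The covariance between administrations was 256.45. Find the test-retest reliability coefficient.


r = cov(X,Y) / (SD_X * SD_Y)
r = 256.45 / (15.86 * 16.42)
r = 256.45 / 260.4212
r = 0.9848

0.9848


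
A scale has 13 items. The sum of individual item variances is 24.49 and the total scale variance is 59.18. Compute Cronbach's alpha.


alpha = (k/(k-1)) * (1 - sum(si^2)/s_total^2)
= (13/12) * (1 - 24.49/59.18)
alpha = 0.635

0.635


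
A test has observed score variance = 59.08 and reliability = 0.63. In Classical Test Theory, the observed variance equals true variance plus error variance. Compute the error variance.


var_true = rxx * var_obs = 0.63 * 59.08 = 37.2204
var_error = var_obs - var_true
var_error = 59.08 - 37.2204
var_error = 21.8596

21.8596


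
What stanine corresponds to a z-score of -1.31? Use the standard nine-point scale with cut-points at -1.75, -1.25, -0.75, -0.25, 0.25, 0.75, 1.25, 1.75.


Stanine boundaries: [-1.75, -1.25, -0.75, -0.25, 0.25, 0.75, 1.25, 1.75]
z = -1.31
Check each boundary:
  z >= -1.75 -> could be stanine 2
  z < -1.25
  z < -0.75
  z < -0.25
  z < 0.25
  z < 0.75
  z < 1.25
  z < 1.75
Highest qualifying boundary gives stanine = 2

2
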